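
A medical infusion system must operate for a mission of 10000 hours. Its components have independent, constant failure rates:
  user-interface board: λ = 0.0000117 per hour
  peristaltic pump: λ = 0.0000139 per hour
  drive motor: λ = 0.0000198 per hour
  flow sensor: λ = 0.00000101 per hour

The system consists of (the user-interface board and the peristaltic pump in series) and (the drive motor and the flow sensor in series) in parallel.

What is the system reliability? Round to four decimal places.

0.9576

R(user-interface board) = exp(−0.0000117 × 10000) = 0.889585
R(peristaltic pump) = exp(−0.0000139 × 10000) = 0.870228
R(drive motor) = exp(−0.0000198 × 10000) = 0.820370
R(flow sensor) = exp(−0.00000101 × 10000) = 0.989951
Series (user-interface board and peristaltic pump): 0.889585 × 0.870228 = 0.774142
Series (drive motor and flow sensor): 0.820370 × 0.989951 = 0.812126
Parallel ([0.774142] and [0.812126]): 1 − (1 − 0.774142)(1 − 0.812126) = 0.9576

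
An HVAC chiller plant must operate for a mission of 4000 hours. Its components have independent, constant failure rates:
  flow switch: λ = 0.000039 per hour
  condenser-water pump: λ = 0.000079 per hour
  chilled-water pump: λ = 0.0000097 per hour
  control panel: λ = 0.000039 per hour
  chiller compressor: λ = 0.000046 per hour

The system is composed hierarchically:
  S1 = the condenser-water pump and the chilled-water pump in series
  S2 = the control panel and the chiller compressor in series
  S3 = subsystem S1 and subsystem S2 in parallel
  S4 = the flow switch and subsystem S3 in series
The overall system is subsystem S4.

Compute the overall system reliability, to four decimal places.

0.7819

R(flow switch) = exp(−0.000039 × 4000) = 0.855559
R(condenser-water pump) = exp(−0.000079 × 4000) = 0.729059
R(chilled-water pump) = exp(−0.0000097 × 4000) = 0.961943
R(control panel) = exp(−0.000039 × 4000) = 0.855559
R(chiller compressor) = exp(−0.000046 × 4000) = 0.831936
Series (condenser-water pump and chilled-water pump): 0.729059 × 0.961943 = 0.701313
Series (control panel and chiller compressor): 0.855559 × 0.831936 = 0.711770
Parallel ([0.701313] and [0.711770]): 1 − (1 − 0.701313)(1 − 0.711770) = 0.913909
Series (flow switch and [0.913909]): 0.855559 × 0.913909 = 0.7819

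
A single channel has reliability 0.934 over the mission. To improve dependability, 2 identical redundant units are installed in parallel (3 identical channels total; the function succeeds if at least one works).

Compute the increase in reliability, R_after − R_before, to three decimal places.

0.066

R_before = 0.934
R_after = 1 − (1 − 0.934)^3 = 1.000
ΔR = 1.000 − 0.934 = 0.066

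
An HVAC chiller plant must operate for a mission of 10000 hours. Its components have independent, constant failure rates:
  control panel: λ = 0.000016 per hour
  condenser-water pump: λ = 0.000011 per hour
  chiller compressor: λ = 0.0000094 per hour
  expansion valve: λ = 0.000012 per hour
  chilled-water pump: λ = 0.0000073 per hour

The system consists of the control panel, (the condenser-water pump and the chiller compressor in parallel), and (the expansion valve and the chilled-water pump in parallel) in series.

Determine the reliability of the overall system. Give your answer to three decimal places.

R(control panel) = exp(−0.000016 × 10000) = 0.85214
R(condenser-water pump) = exp(−0.000011 × 10000) = 0.89583
R(chiller compressor) = exp(−0.0000094 × 10000) = 0.91028
R(expansion valve) = exp(−0.000012 × 10000) = 0.88692
R(chilled-water pump) = exp(−0.0000073 × 10000) = 0.92960
Parallel (condenser-water pump and chiller compressor): 1 − (1 − 0.89583)(1 − 0.91028) = 0.99065
Parallel (expansion valve and chilled-water pump): 1 − (1 − 0.88692)(1 − 0.92960) = 0.99204
Series (control panel, [0.99065], and [0.99204]): 0.85214 × 0.99065 × 0.99204 = 0.837

0.837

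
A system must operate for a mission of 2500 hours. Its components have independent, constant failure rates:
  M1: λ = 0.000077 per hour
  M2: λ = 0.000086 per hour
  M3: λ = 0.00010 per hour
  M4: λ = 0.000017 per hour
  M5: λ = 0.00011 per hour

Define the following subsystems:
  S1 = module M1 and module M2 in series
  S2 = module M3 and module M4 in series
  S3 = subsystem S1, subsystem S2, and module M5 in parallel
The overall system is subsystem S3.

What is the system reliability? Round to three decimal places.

R(M1) = exp(−0.000077 × 2500) = 0.82489
R(M2) = exp(−0.000086 × 2500) = 0.80654
R(M3) = exp(−0.00010 × 2500) = 0.77880
R(M4) = exp(−0.000017 × 2500) = 0.95839
R(M5) = exp(−0.00011 × 2500) = 0.75957
Series (M1 and M2): 0.82489 × 0.80654 = 0.66531
Series (M3 and M4): 0.77880 × 0.95839 = 0.74639
Parallel ([0.66531], [0.74639], and M5): 1 − (1 − 0.66531)(1 − 0.74639)(1 − 0.75957) = 0.980

0.980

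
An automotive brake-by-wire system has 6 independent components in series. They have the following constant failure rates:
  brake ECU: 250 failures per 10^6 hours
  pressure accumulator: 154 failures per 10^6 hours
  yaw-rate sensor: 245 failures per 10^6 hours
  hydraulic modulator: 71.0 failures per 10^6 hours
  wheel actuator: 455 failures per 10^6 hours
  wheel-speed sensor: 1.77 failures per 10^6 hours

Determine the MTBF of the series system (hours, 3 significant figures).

850

Series of exponential components: λ_sys = Σ λ_i
λ_sys = 0.000250 + 0.000154 + 0.000245 + 0.0000710 + 0.000455 + 0.00000177 = 1.1768e-03 /h
MTBF = 1 / λ_sys = 850 h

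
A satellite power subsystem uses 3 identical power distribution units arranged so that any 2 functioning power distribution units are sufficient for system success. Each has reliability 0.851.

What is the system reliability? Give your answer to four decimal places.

0.9400

R = Σ_{i=2}^{3} C(3,i) p^i (1−p)^{3−i} with p = 0.851
C(3,2)·0.851^2·0.149^1 = 0.323718
C(3,3)·0.851^3·0.149^0 = 0.616295
Sum = 0.9400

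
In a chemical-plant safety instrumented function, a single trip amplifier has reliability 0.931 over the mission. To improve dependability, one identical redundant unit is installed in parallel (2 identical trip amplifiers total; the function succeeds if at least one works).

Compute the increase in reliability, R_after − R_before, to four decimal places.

R_before = 0.931
R_after = 1 − (1 − 0.931)^2 = 0.9952
ΔR = 0.9952 − 0.931 = 0.0642

0.0642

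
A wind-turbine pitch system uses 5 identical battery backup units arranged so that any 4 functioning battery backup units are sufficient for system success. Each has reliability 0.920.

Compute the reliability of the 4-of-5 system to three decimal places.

0.946

R = Σ_{i=4}^{5} C(5,i) p^i (1−p)^{5−i} with p = 0.920
C(5,4)·0.920^4·0.080^1 = 0.28656
C(5,5)·0.920^5·0.080^0 = 0.65908
Sum = 0.946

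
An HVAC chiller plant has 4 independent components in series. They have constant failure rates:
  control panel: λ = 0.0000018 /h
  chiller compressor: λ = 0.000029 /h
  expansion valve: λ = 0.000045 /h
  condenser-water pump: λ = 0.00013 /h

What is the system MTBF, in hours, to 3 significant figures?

4860

Series of exponential components: λ_sys = Σ λ_i
λ_sys = 0.0000018 + 0.000029 + 0.000045 + 0.00013 = 2.0580e-04 /h
MTBF = 1 / λ_sys = 4860 h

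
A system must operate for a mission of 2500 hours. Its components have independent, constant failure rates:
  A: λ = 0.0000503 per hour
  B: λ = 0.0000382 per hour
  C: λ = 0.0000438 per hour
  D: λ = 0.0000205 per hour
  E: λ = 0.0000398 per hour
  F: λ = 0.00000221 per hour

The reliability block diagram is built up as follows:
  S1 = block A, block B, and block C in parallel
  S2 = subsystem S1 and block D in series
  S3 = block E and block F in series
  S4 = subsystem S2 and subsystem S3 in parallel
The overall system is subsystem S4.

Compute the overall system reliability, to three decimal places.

0.995

R(A) = exp(−0.0000503 × 2500) = 0.88184
R(B) = exp(−0.0000382 × 2500) = 0.90892
R(C) = exp(−0.0000438 × 2500) = 0.89628
R(D) = exp(−0.0000205 × 2500) = 0.95004
R(E) = exp(−0.0000398 × 2500) = 0.90529
R(F) = exp(−0.00000221 × 2500) = 0.99449
Parallel (A, B, and C): 1 − (1 − 0.88184)(1 − 0.90892)(1 − 0.89628) = 0.99888
Series ([0.99888] and D): 0.99888 × 0.95004 = 0.94898
Series (E and F): 0.90529 × 0.99449 = 0.90030
Parallel ([0.94898] and [0.90030]): 1 − (1 − 0.94898)(1 − 0.90030) = 0.995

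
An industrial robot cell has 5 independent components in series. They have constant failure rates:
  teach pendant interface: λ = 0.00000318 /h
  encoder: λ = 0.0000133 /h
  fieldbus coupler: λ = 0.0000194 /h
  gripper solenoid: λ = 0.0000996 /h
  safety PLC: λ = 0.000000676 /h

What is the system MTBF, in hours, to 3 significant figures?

7340

Series of exponential components: λ_sys = Σ λ_i
λ_sys = 0.00000318 + 0.0000133 + 0.0000194 + 0.0000996 + 0.000000676 = 1.3616e-04 /h
MTBF = 1 / λ_sys = 7340 h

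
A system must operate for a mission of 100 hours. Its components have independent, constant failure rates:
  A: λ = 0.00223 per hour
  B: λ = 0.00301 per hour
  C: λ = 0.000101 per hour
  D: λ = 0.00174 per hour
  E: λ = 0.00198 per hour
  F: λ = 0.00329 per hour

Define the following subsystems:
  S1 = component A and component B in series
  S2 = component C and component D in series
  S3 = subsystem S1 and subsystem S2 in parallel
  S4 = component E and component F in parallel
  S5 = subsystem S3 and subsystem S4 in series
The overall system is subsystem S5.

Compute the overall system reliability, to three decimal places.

0.885

R(A) = exp(−0.00223 × 100) = 0.80011
R(B) = exp(−0.00301 × 100) = 0.74008
R(C) = exp(−0.000101 × 100) = 0.98995
R(D) = exp(−0.00174 × 100) = 0.84030
R(E) = exp(−0.00198 × 100) = 0.82037
R(F) = exp(−0.00329 × 100) = 0.71964
Series (A and B): 0.80011 × 0.74008 = 0.59215
Series (C and D): 0.98995 × 0.84030 = 0.83185
Parallel ([0.59215] and [0.83185]): 1 − (1 − 0.59215)(1 − 0.83185) = 0.93142
Parallel (E and F): 1 − (1 − 0.82037)(1 − 0.71964) = 0.94964
Series ([0.93142] and [0.94964]): 0.93142 × 0.94964 = 0.885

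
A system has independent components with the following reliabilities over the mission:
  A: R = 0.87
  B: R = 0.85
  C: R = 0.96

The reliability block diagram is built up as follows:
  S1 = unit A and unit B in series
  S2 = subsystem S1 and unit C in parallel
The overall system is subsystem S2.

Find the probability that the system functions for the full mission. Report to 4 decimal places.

0.9896

Series (A and B): 0.870000 × 0.850000 = 0.739500
Parallel ([0.739500] and C): 1 − (1 − 0.739500)(1 − 0.960000) = 0.9896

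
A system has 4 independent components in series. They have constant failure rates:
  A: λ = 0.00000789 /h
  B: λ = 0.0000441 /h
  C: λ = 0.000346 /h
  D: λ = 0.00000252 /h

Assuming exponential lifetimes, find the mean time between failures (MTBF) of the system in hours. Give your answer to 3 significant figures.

Series of exponential components: λ_sys = Σ λ_i
λ_sys = 0.00000789 + 0.0000441 + 0.000346 + 0.00000252 = 4.0051e-04 /h
MTBF = 1 / λ_sys = 2500 h

2500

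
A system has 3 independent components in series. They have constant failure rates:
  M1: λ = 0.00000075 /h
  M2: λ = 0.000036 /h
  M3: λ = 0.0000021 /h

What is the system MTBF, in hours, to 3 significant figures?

25700

Series of exponential components: λ_sys = Σ λ_i
λ_sys = 0.00000075 + 0.000036 + 0.0000021 = 3.8850e-05 /h
MTBF = 1 / λ_sys = 25700 h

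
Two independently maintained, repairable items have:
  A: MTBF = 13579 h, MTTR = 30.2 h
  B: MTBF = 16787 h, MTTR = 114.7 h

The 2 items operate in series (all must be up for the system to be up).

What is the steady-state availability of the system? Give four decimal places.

A(A) = MTBF/(MTBF+MTTR) = 13579/(13579+30.2) = 0.997781
A(B) = MTBF/(MTBF+MTTR) = 16787/(16787+114.7) = 0.993214
Series availability: 0.997781 × 0.993214 = 0.9910

0.9910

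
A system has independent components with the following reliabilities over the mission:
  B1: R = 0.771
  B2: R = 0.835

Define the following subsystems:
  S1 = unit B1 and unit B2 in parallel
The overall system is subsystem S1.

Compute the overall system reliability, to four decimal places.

Parallel (B1 and B2): 1 − (1 − 0.771000)(1 − 0.835000) = 0.9622

0.9622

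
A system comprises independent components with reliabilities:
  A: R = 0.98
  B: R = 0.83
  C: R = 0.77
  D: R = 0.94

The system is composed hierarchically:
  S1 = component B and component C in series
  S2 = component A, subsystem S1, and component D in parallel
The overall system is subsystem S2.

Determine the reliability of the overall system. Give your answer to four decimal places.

Series (B and C): 0.830000 × 0.770000 = 0.639100
Parallel (A, [0.639100], and D): 1 − (1 − 0.980000)(1 − 0.639100)(1 − 0.940000) = 0.9996

0.9996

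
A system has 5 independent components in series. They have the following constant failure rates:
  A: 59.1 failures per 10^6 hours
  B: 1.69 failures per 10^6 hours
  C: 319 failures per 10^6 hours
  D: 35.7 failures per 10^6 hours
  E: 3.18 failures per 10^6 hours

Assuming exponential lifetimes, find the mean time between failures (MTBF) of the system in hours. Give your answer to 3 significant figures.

2390

Series of exponential components: λ_sys = Σ λ_i
λ_sys = 0.0000591 + 0.00000169 + 0.000319 + 0.0000357 + 0.00000318 = 4.1867e-04 /h
MTBF = 1 / λ_sys = 2390 h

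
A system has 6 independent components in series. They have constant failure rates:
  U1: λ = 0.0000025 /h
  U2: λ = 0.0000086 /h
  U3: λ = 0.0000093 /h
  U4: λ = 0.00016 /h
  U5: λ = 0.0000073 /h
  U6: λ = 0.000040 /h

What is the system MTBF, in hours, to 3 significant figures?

Series of exponential components: λ_sys = Σ λ_i
λ_sys = 0.0000025 + 0.0000086 + 0.0000093 + 0.00016 + 0.0000073 + 0.000040 = 2.2770e-04 /h
MTBF = 1 / λ_sys = 4390 h

4390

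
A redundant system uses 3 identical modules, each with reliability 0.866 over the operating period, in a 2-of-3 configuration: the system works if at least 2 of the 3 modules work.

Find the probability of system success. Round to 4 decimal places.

0.9509

R = Σ_{i=2}^{3} C(3,i) p^i (1−p)^{3−i} with p = 0.866
C(3,2)·0.866^2·0.134^1 = 0.301482
C(3,3)·0.866^3·0.134^0 = 0.649462
Sum = 0.9509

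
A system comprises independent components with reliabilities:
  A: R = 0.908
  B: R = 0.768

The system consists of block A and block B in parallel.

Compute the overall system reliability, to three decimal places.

0.979

Parallel (A and B): 1 − (1 − 0.90800)(1 − 0.76800) = 0.979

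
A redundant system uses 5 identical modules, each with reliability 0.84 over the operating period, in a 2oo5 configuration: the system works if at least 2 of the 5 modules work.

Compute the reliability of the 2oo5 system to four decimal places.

R = Σ_{i=2}^{5} C(5,i) p^i (1−p)^{5−i} with p = 0.84
C(5,2)·0.84^2·0.16^3 = 0.028901
C(5,3)·0.84^3·0.16^2 = 0.151732
C(5,4)·0.84^4·0.16^1 = 0.398297
C(5,5)·0.84^5·0.16^0 = 0.418212
Sum = 0.9971

0.9971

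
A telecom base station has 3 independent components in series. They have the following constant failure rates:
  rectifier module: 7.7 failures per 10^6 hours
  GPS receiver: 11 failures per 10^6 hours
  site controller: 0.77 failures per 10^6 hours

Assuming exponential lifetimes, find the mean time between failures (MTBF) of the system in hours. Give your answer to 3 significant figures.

51400

Series of exponential components: λ_sys = Σ λ_i
λ_sys = 0.0000077 + 0.000011 + 0.00000077 = 1.9470e-05 /h
MTBF = 1 / λ_sys = 51400 h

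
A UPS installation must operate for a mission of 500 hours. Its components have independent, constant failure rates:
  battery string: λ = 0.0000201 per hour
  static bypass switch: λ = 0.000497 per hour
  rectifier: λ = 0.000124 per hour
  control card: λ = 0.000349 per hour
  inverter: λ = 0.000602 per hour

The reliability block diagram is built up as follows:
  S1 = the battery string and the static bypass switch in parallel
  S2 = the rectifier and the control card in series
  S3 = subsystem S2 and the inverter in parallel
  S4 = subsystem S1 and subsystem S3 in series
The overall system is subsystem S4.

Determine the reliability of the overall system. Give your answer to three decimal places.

R(battery string) = exp(−0.0000201 × 500) = 0.99000
R(static bypass switch) = exp(−0.000497 × 500) = 0.77997
R(rectifier) = exp(−0.000124 × 500) = 0.93988
R(control card) = exp(−0.000349 × 500) = 0.83988
R(inverter) = exp(−0.000602 × 500) = 0.74008
Parallel (battery string and static bypass switch): 1 − (1 − 0.99000)(1 − 0.77997) = 0.99780
Series (rectifier and control card): 0.93988 × 0.83988 = 0.78939
Parallel ([0.78939] and inverter): 1 − (1 − 0.78939)(1 − 0.74008) = 0.94526
Series ([0.99780] and [0.94526]): 0.99780 × 0.94526 = 0.943

0.943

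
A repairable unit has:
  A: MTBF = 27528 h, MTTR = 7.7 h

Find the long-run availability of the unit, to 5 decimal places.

A(A) = MTBF/(MTBF+MTTR) = 27528/(27528+7.7) = 0.99972

0.99972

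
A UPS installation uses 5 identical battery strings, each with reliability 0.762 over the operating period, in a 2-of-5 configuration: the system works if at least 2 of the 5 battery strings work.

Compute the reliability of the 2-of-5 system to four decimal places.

0.9870

R = Σ_{i=2}^{5} C(5,i) p^i (1−p)^{5−i} with p = 0.762
C(5,2)·0.762^2·0.238^3 = 0.078278
C(5,3)·0.762^3·0.238^2 = 0.250622
C(5,4)·0.762^4·0.238^1 = 0.401205
C(5,5)·0.762^5·0.238^0 = 0.256906
Sum = 0.9870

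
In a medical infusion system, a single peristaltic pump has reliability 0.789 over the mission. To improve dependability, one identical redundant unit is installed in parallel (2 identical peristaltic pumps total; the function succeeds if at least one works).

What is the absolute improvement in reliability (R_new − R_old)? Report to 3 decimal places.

0.166

R_before = 0.789
R_after = 1 − (1 − 0.789)^2 = 0.955
ΔR = 0.955 − 0.789 = 0.166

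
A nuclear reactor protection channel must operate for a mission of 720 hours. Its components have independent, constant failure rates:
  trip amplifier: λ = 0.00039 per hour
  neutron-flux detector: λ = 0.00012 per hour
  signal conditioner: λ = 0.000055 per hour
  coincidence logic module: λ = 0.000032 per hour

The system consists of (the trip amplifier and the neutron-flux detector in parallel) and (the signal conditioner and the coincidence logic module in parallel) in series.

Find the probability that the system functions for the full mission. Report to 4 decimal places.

R(trip amplifier) = exp(−0.00039 × 720) = 0.755179
R(neutron-flux detector) = exp(−0.00012 × 720) = 0.917227
R(signal conditioner) = exp(−0.000055 × 720) = 0.961174
R(coincidence logic module) = exp(−0.000032 × 720) = 0.977223
Parallel (trip amplifier and neutron-flux detector): 1 − (1 − 0.755179)(1 − 0.917227) = 0.979735
Parallel (signal conditioner and coincidence logic module): 1 − (1 − 0.961174)(1 − 0.977223) = 0.999116
Series ([0.979735] and [0.999116]): 0.979735 × 0.999116 = 0.9789

0.9789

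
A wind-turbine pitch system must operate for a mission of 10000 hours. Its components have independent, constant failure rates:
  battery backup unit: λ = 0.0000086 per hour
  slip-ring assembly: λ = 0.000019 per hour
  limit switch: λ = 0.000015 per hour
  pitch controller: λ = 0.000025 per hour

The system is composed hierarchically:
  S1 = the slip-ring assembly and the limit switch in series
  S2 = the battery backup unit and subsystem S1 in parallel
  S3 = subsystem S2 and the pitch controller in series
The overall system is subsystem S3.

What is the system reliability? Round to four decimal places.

R(battery backup unit) = exp(−0.0000086 × 10000) = 0.917594
R(slip-ring assembly) = exp(−0.000019 × 10000) = 0.826959
R(limit switch) = exp(−0.000015 × 10000) = 0.860708
R(pitch controller) = exp(−0.000025 × 10000) = 0.778801
Series (slip-ring assembly and limit switch): 0.826959 × 0.860708 = 0.711770
Parallel (battery backup unit and [0.711770]): 1 − (1 − 0.917594)(1 − 0.711770) = 0.976248
Series ([0.976248] and pitch controller): 0.976248 × 0.778801 = 0.7603

0.7603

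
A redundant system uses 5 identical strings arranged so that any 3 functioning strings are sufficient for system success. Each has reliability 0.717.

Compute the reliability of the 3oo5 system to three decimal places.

0.859

R = Σ_{i=3}^{5} C(5,i) p^i (1−p)^{5−i} with p = 0.717
C(5,3)·0.717^3·0.283^2 = 0.29521
C(5,4)·0.717^4·0.283^1 = 0.37397
C(5,5)·0.717^5·0.283^0 = 0.18949
Sum = 0.859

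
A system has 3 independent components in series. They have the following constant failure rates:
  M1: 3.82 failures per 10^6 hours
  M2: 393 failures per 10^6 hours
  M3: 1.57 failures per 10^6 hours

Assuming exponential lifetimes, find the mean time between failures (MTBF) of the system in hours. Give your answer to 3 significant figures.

Series of exponential components: λ_sys = Σ λ_i
λ_sys = 0.00000382 + 0.000393 + 0.00000157 = 3.9839e-04 /h
MTBF = 1 / λ_sys = 2510 h

2510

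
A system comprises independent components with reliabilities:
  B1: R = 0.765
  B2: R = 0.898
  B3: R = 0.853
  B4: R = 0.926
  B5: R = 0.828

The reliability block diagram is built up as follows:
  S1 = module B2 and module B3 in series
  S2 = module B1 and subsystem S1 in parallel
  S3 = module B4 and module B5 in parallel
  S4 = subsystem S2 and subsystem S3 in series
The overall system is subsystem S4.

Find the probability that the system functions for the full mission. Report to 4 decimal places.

Series (B2 and B3): 0.898000 × 0.853000 = 0.765994
Parallel (B1 and [0.765994]): 1 − (1 − 0.765000)(1 − 0.765994) = 0.945009
Parallel (B4 and B5): 1 − (1 − 0.926000)(1 − 0.828000) = 0.987272
Series ([0.945009] and [0.987272]): 0.945009 × 0.987272 = 0.9330

0.9330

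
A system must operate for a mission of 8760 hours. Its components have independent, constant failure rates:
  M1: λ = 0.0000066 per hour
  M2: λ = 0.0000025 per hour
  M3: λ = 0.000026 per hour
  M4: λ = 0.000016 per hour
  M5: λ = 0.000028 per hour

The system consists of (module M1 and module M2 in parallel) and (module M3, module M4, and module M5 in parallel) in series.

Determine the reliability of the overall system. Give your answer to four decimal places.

0.9930

R(M1) = exp(−0.0000066 × 8760) = 0.943824
R(M2) = exp(−0.0000025 × 8760) = 0.978338
R(M3) = exp(−0.000026 × 8760) = 0.796315
R(M4) = exp(−0.000016 × 8760) = 0.869219
R(M5) = exp(−0.000028 × 8760) = 0.782485
Parallel (M1 and M2): 1 − (1 − 0.943824)(1 − 0.978338) = 0.998783
Parallel (M3, M4, and M5): 1 − (1 − 0.796315)(1 − 0.869219)(1 − 0.782485) = 0.994206
Series ([0.998783] and [0.994206]): 0.998783 × 0.994206 = 0.9930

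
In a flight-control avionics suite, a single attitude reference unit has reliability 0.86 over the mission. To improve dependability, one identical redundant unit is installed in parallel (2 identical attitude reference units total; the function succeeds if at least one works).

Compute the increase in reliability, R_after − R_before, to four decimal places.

R_before = 0.86
R_after = 1 − (1 − 0.86)^2 = 0.9804
ΔR = 0.9804 − 0.86 = 0.1204

0.1204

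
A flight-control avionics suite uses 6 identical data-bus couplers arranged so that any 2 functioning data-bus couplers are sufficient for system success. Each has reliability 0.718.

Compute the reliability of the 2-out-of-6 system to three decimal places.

0.992

R = Σ_{i=2}^{6} C(6,i) p^i (1−p)^{6−i} with p = 0.718
C(6,2)·0.718^2·0.282^4 = 0.04890
C(6,3)·0.718^3·0.282^3 = 0.16602
C(6,4)·0.718^4·0.282^2 = 0.31702
C(6,5)·0.718^5·0.282^1 = 0.32287
C(6,6)·0.718^6·0.282^0 = 0.13701
Sum = 0.992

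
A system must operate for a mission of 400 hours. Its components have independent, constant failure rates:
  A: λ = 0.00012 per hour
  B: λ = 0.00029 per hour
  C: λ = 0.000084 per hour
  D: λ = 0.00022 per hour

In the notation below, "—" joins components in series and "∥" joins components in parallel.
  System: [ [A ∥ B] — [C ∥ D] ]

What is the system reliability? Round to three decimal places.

R(A) = exp(−0.00012 × 400) = 0.95313
R(B) = exp(−0.00029 × 400) = 0.89048
R(C) = exp(−0.000084 × 400) = 0.96696
R(D) = exp(−0.00022 × 400) = 0.91576
Parallel (A and B): 1 − (1 − 0.95313)(1 − 0.89048) = 0.99487
Parallel (C and D): 1 − (1 − 0.96696)(1 − 0.91576) = 0.99722
Series ([0.99487] and [0.99722]): 0.99487 × 0.99722 = 0.992

0.992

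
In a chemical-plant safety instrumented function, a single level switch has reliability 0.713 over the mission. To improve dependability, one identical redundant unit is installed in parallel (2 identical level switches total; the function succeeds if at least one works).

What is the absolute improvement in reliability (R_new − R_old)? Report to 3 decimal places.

R_before = 0.713
R_after = 1 − (1 − 0.713)^2 = 0.918
ΔR = 0.918 − 0.713 = 0.205

0.205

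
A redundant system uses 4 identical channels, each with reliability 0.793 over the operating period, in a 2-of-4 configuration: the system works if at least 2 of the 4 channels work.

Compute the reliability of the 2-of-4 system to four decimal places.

0.9700

R = Σ_{i=2}^{4} C(4,i) p^i (1−p)^{4−i} with p = 0.793
C(4,2)·0.793^2·0.207^2 = 0.161673
C(4,3)·0.793^3·0.207^1 = 0.412905
C(4,4)·0.793^4·0.207^0 = 0.395451
Sum = 0.9700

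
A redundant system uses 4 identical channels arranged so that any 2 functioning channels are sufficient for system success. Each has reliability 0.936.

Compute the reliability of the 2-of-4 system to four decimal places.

R = Σ_{i=2}^{4} C(4,i) p^i (1−p)^{4−i} with p = 0.936
C(4,2)·0.936^2·0.064^2 = 0.021531
C(4,3)·0.936^3·0.064^1 = 0.209927
C(4,4)·0.936^4·0.064^0 = 0.767544
Sum = 0.9990

0.9990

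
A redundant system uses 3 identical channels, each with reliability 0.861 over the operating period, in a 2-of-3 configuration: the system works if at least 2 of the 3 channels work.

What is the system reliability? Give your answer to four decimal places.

R = Σ_{i=2}^{3} C(3,i) p^i (1−p)^{3−i} with p = 0.861
C(3,2)·0.861^2·0.139^1 = 0.309131
C(3,3)·0.861^3·0.139^0 = 0.638277
Sum = 0.9474

0.9474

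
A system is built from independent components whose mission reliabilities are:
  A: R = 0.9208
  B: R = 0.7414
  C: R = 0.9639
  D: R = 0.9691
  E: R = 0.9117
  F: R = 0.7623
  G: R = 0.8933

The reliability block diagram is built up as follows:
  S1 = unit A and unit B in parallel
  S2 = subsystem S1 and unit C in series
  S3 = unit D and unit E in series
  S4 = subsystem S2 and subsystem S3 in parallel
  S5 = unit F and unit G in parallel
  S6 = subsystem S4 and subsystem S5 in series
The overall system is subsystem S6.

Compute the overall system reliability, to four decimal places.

Parallel (A and B): 1 − (1 − 0.920800)(1 − 0.741400) = 0.979519
Series ([0.979519] and C): 0.979519 × 0.963900 = 0.944158
Series (D and E): 0.969100 × 0.911700 = 0.883528
Parallel ([0.944158] and [0.883528]): 1 − (1 − 0.944158)(1 − 0.883528) = 0.993496
Parallel (F and G): 1 − (1 − 0.762300)(1 − 0.893300) = 0.974637
Series ([0.993496] and [0.974637]): 0.993496 × 0.974637 = 0.9683

0.9683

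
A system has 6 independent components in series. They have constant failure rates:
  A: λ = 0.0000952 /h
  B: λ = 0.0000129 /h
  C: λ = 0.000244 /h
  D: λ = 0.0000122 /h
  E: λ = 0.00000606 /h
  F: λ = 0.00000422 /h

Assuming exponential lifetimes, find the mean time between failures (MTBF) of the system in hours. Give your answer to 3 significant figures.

Series of exponential components: λ_sys = Σ λ_i
λ_sys = 0.0000952 + 0.0000129 + 0.000244 + 0.0000122 + 0.00000606 + 0.00000422 = 3.7458e-04 /h
MTBF = 1 / λ_sys = 2670 h

2670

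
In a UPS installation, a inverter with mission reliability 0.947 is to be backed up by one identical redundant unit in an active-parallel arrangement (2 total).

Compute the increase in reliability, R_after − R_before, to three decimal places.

R_before = 0.947
R_after = 1 − (1 − 0.947)^2 = 0.997
ΔR = 0.997 − 0.947 = 0.050

0.050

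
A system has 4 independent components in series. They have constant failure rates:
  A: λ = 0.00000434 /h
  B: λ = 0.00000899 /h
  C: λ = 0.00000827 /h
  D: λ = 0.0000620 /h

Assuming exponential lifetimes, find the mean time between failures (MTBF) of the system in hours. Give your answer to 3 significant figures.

12000

Series of exponential components: λ_sys = Σ λ_i
λ_sys = 0.00000434 + 0.00000899 + 0.00000827 + 0.0000620 = 8.3600e-05 /h
MTBF = 1 / λ_sys = 12000 h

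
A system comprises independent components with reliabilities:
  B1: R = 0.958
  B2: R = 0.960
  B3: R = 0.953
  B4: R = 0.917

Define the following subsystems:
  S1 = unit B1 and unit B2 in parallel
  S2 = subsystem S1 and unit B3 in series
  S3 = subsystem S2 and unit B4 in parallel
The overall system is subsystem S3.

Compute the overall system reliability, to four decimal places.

0.9960

Parallel (B1 and B2): 1 − (1 − 0.958000)(1 − 0.960000) = 0.998320
Series ([0.998320] and B3): 0.998320 × 0.953000 = 0.951399
Parallel ([0.951399] and B4): 1 − (1 − 0.951399)(1 − 0.917000) = 0.9960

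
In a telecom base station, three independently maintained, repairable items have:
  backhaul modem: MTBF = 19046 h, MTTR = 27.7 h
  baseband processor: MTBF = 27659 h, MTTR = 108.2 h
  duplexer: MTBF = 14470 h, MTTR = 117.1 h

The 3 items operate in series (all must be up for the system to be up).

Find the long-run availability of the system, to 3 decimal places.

A(backhaul modem) = MTBF/(MTBF+MTTR) = 19046/(19046+27.7) = 0.998548
A(baseband processor) = MTBF/(MTBF+MTTR) = 27659/(27659+108.2) = 0.996103
A(duplexer) = MTBF/(MTBF+MTTR) = 14470/(14470+117.1) = 0.991972
Series availability: 0.998548 × 0.996103 × 0.991972 = 0.987

0.987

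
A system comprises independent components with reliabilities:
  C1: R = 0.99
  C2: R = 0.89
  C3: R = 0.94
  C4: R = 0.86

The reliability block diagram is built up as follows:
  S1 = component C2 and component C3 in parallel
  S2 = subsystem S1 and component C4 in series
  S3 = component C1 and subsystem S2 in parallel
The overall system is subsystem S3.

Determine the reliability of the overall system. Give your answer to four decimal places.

0.9985

Parallel (C2 and C3): 1 − (1 − 0.890000)(1 − 0.940000) = 0.993400
Series ([0.993400] and C4): 0.993400 × 0.860000 = 0.854324
Parallel (C1 and [0.854324]): 1 − (1 − 0.990000)(1 − 0.854324) = 0.9985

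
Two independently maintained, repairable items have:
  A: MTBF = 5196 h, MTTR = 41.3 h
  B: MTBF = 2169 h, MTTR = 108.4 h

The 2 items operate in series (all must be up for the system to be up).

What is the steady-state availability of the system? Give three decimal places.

A(A) = MTBF/(MTBF+MTTR) = 5196/(5196+41.3) = 0.992114
A(B) = MTBF/(MTBF+MTTR) = 2169/(2169+108.4) = 0.952402
Series availability: 0.992114 × 0.952402 = 0.945

0.945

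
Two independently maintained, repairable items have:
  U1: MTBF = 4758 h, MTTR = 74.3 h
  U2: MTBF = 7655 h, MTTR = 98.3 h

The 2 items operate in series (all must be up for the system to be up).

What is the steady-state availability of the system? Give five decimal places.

0.97214

A(U1) = MTBF/(MTBF+MTTR) = 4758/(4758+74.3) = 0.984624
A(U2) = MTBF/(MTBF+MTTR) = 7655/(7655+98.3) = 0.987322
Series availability: 0.984624 × 0.987322 = 0.97214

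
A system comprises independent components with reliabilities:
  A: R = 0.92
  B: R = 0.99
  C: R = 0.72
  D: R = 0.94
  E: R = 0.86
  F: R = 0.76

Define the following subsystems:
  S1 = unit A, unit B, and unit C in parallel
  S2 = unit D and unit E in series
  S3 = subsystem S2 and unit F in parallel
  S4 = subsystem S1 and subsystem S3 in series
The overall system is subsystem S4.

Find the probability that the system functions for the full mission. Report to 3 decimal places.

Parallel (A, B, and C): 1 − (1 − 0.92000)(1 − 0.99000)(1 − 0.72000) = 0.99978
Series (D and E): 0.94000 × 0.86000 = 0.80840
Parallel ([0.80840] and F): 1 − (1 − 0.80840)(1 − 0.76000) = 0.95402
Series ([0.99978] and [0.95402]): 0.99978 × 0.95402 = 0.954

0.954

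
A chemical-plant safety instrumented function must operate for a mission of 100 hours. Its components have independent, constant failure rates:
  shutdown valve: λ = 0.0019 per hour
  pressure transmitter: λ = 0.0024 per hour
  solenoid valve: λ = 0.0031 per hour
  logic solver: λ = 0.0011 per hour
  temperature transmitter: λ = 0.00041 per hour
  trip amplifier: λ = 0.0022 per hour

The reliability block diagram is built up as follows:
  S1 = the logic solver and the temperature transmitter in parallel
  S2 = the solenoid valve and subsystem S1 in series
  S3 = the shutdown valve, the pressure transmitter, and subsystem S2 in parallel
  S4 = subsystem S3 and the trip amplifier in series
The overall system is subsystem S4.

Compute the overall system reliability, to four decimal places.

0.7945

R(shutdown valve) = exp(−0.0019 × 100) = 0.826959
R(pressure transmitter) = exp(−0.0024 × 100) = 0.786628
R(solenoid valve) = exp(−0.0031 × 100) = 0.733447
R(logic solver) = exp(−0.0011 × 100) = 0.895834
R(temperature transmitter) = exp(−0.00041 × 100) = 0.959829
R(trip amplifier) = exp(−0.0022 × 100) = 0.802519
Parallel (logic solver and temperature transmitter): 1 − (1 − 0.895834)(1 − 0.959829) = 0.995816
Series (solenoid valve and [0.995816]): 0.733447 × 0.995816 = 0.730378
Parallel (shutdown valve, pressure transmitter, and [0.730378]): 1 − (1 − 0.826959)(1 − 0.786628)(1 − 0.730378) = 0.990045
Series ([0.990045] and trip amplifier): 0.990045 × 0.802519 = 0.7945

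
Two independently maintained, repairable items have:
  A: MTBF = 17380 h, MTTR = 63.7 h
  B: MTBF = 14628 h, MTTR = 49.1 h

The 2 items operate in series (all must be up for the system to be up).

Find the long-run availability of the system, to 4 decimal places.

0.9930

A(A) = MTBF/(MTBF+MTTR) = 17380/(17380+63.7) = 0.996348
A(B) = MTBF/(MTBF+MTTR) = 14628/(14628+49.1) = 0.996655
Series availability: 0.996348 × 0.996655 = 0.9930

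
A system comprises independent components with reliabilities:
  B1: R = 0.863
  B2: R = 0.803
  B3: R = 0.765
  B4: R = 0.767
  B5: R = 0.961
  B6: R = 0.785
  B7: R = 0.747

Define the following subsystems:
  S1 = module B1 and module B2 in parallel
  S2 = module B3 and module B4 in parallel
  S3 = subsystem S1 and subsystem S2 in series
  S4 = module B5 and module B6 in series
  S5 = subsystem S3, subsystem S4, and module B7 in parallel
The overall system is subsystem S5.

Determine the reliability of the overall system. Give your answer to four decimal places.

0.9950

Parallel (B1 and B2): 1 − (1 − 0.863000)(1 − 0.803000) = 0.973011
Parallel (B3 and B4): 1 − (1 − 0.765000)(1 − 0.767000) = 0.945245
Series ([0.973011] and [0.945245]): 0.973011 × 0.945245 = 0.919734
Series (B5 and B6): 0.961000 × 0.785000 = 0.754385
Parallel ([0.919734], [0.754385], and B7): 1 − (1 − 0.919734)(1 − 0.754385)(1 − 0.747000) = 0.9950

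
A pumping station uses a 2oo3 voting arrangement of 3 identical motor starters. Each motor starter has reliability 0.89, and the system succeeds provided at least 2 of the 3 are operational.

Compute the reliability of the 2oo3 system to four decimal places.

0.9664

R = Σ_{i=2}^{3} C(3,i) p^i (1−p)^{3−i} with p = 0.89
C(3,2)·0.89^2·0.11^1 = 0.261393
C(3,3)·0.89^3·0.11^0 = 0.704969
Sum = 0.9664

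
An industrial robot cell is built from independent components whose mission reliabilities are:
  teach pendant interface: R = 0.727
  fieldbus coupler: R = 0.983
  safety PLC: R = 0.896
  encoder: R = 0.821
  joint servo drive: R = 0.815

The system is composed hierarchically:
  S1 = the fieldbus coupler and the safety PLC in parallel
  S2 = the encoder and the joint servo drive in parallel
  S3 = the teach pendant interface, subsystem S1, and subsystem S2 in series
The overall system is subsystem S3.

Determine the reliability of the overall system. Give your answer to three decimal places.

Parallel (fieldbus coupler and safety PLC): 1 − (1 − 0.98300)(1 − 0.89600) = 0.99823
Parallel (encoder and joint servo drive): 1 − (1 − 0.82100)(1 − 0.81500) = 0.96689
Series (teach pendant interface, [0.99823], and [0.96689]): 0.72700 × 0.99823 × 0.96689 = 0.702

0.702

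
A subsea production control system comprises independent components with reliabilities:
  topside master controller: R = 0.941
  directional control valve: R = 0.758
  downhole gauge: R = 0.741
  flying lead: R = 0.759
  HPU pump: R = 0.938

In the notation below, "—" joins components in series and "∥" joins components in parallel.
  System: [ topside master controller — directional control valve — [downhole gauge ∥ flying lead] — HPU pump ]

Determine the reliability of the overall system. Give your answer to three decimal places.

0.627

Parallel (downhole gauge and flying lead): 1 − (1 − 0.74100)(1 − 0.75900) = 0.93758
Series (topside master controller, directional control valve, [0.93758], and HPU pump): 0.94100 × 0.75800 × 0.93758 × 0.93800 = 0.627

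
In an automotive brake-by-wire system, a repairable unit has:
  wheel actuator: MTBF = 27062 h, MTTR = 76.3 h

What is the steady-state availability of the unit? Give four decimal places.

A(wheel actuator) = MTBF/(MTBF+MTTR) = 27062/(27062+76.3) = 0.9972

0.9972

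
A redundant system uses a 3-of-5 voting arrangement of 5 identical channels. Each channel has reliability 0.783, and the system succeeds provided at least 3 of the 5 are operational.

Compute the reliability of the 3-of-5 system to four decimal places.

0.9282

R = Σ_{i=3}^{5} C(5,i) p^i (1−p)^{5−i} with p = 0.783
C(5,3)·0.783^3·0.217^2 = 0.226050
C(5,4)·0.783^4·0.217^1 = 0.407828
C(5,5)·0.783^5·0.217^0 = 0.294313
Sum = 0.9282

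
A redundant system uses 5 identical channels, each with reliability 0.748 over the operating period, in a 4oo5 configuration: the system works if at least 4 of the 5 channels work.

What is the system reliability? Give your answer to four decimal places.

R = Σ_{i=4}^{5} C(5,i) p^i (1−p)^{5−i} with p = 0.748
C(5,4)·0.748^4·0.252^1 = 0.394436
C(5,5)·0.748^5·0.252^0 = 0.234157
Sum = 0.6286

0.6286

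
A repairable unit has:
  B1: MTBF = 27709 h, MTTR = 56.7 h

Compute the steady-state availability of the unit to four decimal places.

A(B1) = MTBF/(MTBF+MTTR) = 27709/(27709+56.7) = 0.9980

0.9980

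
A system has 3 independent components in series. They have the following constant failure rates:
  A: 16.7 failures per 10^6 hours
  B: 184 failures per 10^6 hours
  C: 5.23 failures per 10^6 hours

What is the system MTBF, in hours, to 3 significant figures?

4860

Series of exponential components: λ_sys = Σ λ_i
λ_sys = 0.0000167 + 0.000184 + 0.00000523 = 2.0593e-04 /h
MTBF = 1 / λ_sys = 4860 h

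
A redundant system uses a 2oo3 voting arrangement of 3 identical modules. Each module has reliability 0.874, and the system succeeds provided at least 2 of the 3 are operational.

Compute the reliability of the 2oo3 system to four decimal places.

0.9564

R = Σ_{i=2}^{3} C(3,i) p^i (1−p)^{3−i} with p = 0.874
C(3,2)·0.874^2·0.126^1 = 0.288745
C(3,3)·0.874^3·0.126^0 = 0.667628
Sum = 0.9564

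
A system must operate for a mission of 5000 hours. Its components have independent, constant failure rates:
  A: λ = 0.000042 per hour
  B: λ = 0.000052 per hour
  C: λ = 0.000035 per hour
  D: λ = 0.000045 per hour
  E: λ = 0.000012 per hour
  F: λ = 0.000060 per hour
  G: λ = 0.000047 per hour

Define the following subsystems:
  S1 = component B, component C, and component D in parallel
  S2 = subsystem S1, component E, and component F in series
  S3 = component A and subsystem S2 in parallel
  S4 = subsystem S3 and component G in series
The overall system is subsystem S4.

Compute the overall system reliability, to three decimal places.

R(A) = exp(−0.000042 × 5000) = 0.81058
R(B) = exp(−0.000052 × 5000) = 0.77105
R(C) = exp(−0.000035 × 5000) = 0.83946
R(D) = exp(−0.000045 × 5000) = 0.79852
R(E) = exp(−0.000012 × 5000) = 0.94176
R(F) = exp(−0.000060 × 5000) = 0.74082
R(G) = exp(−0.000047 × 5000) = 0.79057
Parallel (B, C, and D): 1 − (1 − 0.77105)(1 − 0.83946)(1 − 0.79852) = 0.99259
Series ([0.99259], E, and F): 0.99259 × 0.94176 × 0.74082 = 0.69250
Parallel (A and [0.69250]): 1 − (1 − 0.81058)(1 − 0.69250) = 0.94175
Series ([0.94175] and G): 0.94175 × 0.79057 = 0.745

0.745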